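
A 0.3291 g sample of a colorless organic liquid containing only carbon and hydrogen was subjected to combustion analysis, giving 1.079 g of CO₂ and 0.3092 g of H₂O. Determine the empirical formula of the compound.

C5H7

mol C = 1.079 g CO₂ ÷ 44.009 g/mol = 0.024518 mol
mol H = 2 × 0.3092 g H₂O ÷ 18.015 g/mol = 0.034327 mol
Divide by the smallest (0.024518 mol): C 1.000, H 1.400
Multiplying each by 5 gives whole numbers: C 5.00, H 7.00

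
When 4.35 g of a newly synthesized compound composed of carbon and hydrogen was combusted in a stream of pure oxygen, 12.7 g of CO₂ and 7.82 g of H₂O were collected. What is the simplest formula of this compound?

CH3

mol C = 12.7 g CO₂ ÷ 44.009 g/mol = 0.2886 mol
mol H = 2 × 7.82 g H₂O ÷ 18.015 g/mol = 0.8682 mol
Divide by the smallest (0.2886 mol): C 1.000, H 3.008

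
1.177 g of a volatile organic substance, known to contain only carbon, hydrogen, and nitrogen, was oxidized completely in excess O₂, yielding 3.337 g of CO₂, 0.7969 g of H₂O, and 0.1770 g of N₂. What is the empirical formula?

mol C = 3.337 g CO₂ ÷ 44.009 g/mol = 0.075825 mol
mol H = 2 × 0.7969 g H₂O ÷ 18.015 g/mol = 0.088471 mol
mol N = 2 × 0.1770 g N₂ ÷ 28.014 g/mol = 0.012637 mol
Divide by the smallest (0.012637 mol): C 6.000, H 7.001, N 1.000

C6H7N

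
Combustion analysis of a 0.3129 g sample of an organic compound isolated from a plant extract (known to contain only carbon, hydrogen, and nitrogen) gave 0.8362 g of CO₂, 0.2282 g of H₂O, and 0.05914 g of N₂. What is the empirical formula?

mol C = 0.8362 g CO₂ ÷ 44.009 g/mol = 0.019001 mol
mol H = 2 × 0.2282 g H₂O ÷ 18.015 g/mol = 0.025334 mol
mol N = 2 × 0.05914 g N₂ ÷ 28.014 g/mol = 0.0042222 mol
Divide by the smallest (0.0042222 mol): C 4.500, H 6.000, N 1.000
Multiplying each by 2 gives whole numbers: C 9.00, H 12.00, N 2.00

C9H12N2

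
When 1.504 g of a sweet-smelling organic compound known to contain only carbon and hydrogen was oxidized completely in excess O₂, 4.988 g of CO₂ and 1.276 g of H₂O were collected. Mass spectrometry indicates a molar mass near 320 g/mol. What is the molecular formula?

mol C = 4.988 g CO₂ ÷ 44.009 g/mol = 0.11334 mol
mol H = 2 × 1.276 g H₂O ÷ 18.015 g/mol = 0.14166 mol
Divide by the smallest (0.11334 mol): C 1.000, H 1.250
Multiplying each by 4 gives whole numbers: C 4.00, H 5.00
Empirical formula: C4H5
Empirical-formula mass = 53.08 g/mol; 320 ÷ 53.08 ≈ 6, so the molecular formula is C24H30.

C24H30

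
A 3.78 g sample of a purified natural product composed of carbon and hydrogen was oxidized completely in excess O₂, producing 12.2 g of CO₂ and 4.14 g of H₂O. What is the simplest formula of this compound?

C3H5

mol C = 12.2 g CO₂ ÷ 44.009 g/mol = 0.2772 mol
mol H = 2 × 4.14 g H₂O ÷ 18.015 g/mol = 0.4596 mol
Divide by the smallest (0.2772 mol): C 1.000, H 1.658
Multiplying each by 3 gives whole numbers: C 3.00, H 4.97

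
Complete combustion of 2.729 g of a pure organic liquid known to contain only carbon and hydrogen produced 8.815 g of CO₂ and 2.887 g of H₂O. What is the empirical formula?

mol C = 8.815 g CO₂ ÷ 44.009 g/mol = 0.20030 mol
mol H = 2 × 2.887 g H₂O ÷ 18.015 g/mol = 0.32051 mol
Divide by the smallest (0.20030 mol): C 1.000, H 1.600
Multiplying each by 5 gives whole numbers: C 5.00, H 8.00

C5H8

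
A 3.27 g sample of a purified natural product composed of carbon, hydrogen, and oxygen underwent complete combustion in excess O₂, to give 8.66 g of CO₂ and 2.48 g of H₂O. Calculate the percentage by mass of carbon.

mol C = 8.66 g CO₂ ÷ 44.009 g/mol = 0.1968 mol
mol H = 2 × 2.48 g H₂O ÷ 18.015 g/mol = 0.2753 mol
mass O = 3.27 − (2.363 + 0.2775) = 0.6290 g → mol O = 0.6290 ÷ 15.999 = 0.03931 mol
mass % C = 2.363 g ÷ 3.27 g × 100%

72.3%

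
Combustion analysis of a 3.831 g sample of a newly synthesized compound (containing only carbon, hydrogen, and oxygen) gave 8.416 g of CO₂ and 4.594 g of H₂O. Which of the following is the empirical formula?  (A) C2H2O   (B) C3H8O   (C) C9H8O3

(B) C3H8O

mol C = 8.416 g CO₂ ÷ 44.009 g/mol = 0.19123 mol
mol H = 2 × 4.594 g H₂O ÷ 18.015 g/mol = 0.51002 mol
mass O = 3.831 − (2.2969 + 0.51410) = 1.0200 g → mol O = 1.0200 ÷ 15.999 = 0.063754 mol
Divide by the smallest (0.063754 mol): C 3.000, H 8.000, O 1.000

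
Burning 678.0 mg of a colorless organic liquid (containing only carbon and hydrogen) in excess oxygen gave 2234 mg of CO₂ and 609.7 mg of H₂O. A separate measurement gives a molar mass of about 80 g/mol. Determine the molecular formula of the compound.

C6H8

mol C = 2.234 g CO₂ ÷ 44.009 g/mol = 0.050762 mol
mol H = 2 × 0.6097 g H₂O ÷ 18.015 g/mol = 0.067688 mol
Divide by the smallest (0.050762 mol): C 1.000, H 1.333
Multiplying each by 3 gives whole numbers: C 3.00, H 4.00
Empirical formula: C3H4
Empirical-formula mass = 40.06 g/mol; 80 ÷ 40.06 ≈ 2, so the molecular formula is C6H8.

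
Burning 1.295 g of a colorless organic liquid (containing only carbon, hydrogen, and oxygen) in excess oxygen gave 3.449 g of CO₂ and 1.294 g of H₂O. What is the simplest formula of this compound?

C6H11O

mol C = 3.449 g CO₂ ÷ 44.009 g/mol = 0.078370 mol
mol H = 2 × 1.294 g H₂O ÷ 18.015 g/mol = 0.14366 mol
mass O = 1.295 − (0.94131 + 0.14481) = 0.20889 g → mol O = 0.20889 ÷ 15.999 = 0.013056 mol
Divide by the smallest (0.013056 mol): C 6.003, H 11.003, O 1.000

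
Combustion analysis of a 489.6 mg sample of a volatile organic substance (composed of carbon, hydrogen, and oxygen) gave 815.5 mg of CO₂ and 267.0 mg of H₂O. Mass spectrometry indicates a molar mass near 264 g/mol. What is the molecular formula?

C10H16O8

mol C = 0.8155 g CO₂ ÷ 44.009 g/mol = 0.018530 mol
mol H = 2 × 0.2670 g H₂O ÷ 18.015 g/mol = 0.029642 mol
mass O = 0.4896 − (0.22257 + 0.029879) = 0.23715 g → mol O = 0.23715 ÷ 15.999 = 0.014823 mol
Divide by the smallest (0.014823 mol): C 1.250, H 2.000, O 1.000
Multiplying each by 4 gives whole numbers: C 5.00, H 8.00, O 4.00
Empirical formula: C5H8O4
Empirical-formula mass = 132.12 g/mol; 264 ÷ 132.12 ≈ 2, so the molecular formula is C10H16O8.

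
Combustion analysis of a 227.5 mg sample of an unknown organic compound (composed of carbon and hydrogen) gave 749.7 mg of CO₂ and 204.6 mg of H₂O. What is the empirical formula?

C3H4

mol C = 0.7497 g CO₂ ÷ 44.009 g/mol = 0.017035 mol
mol H = 2 × 0.2046 g H₂O ÷ 18.015 g/mol = 0.022714 mol
Divide by the smallest (0.017035 mol): C 1.000, H 1.333
Multiplying each by 3 gives whole numbers: C 3.00, H 4.00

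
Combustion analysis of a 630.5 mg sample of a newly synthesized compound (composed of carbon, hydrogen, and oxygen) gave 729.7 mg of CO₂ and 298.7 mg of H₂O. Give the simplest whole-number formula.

mol C = 0.7297 g CO₂ ÷ 44.009 g/mol = 0.016581 mol
mol H = 2 × 0.2987 g H₂O ÷ 18.015 g/mol = 0.033161 mol
mass O = 0.6305 − (0.19915 + 0.033427) = 0.39792 g → mol O = 0.39792 ÷ 15.999 = 0.024872 mol
Divide by the smallest (0.016581 mol): C 1.000, H 2.000, O 1.500
Multiplying each by 2 gives whole numbers: C 2.00, H 4.00, O 3.00

C2H4O3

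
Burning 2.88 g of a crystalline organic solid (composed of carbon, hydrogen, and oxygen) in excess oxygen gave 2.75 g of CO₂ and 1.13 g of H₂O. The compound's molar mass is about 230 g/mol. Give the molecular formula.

mol C = 2.75 g CO₂ ÷ 44.009 g/mol = 0.06249 mol
mol H = 2 × 1.13 g H₂O ÷ 18.015 g/mol = 0.1255 mol
mass O = 2.88 − (0.7505 + 0.1265) = 2.003 g → mol O = 2.003 ÷ 15.999 = 0.1252 mol
Divide by the smallest (0.06249 mol): C 1.000, H 2.008, O 2.004
Empirical formula: CH2O2
Empirical-formula mass = 46.02 g/mol; 230 ÷ 46.02 ≈ 5, so the molecular formula is C5H10O10.

C5H10O10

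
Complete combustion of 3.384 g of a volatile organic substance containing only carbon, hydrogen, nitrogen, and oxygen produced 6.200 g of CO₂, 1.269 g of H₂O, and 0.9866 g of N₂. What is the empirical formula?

C4H4N2O

mol C = 6.200 g CO₂ ÷ 44.009 g/mol = 0.14088 mol
mol H = 2 × 1.269 g H₂O ÷ 18.015 g/mol = 0.14088 mol
mol N = 2 × 0.9866 g N₂ ÷ 28.014 g/mol = 0.070436 mol
mass O = 3.384 − (1.6921 + 0.14201 + 0.98660) = 0.56328 g → mol O = 0.56328 ÷ 15.999 = 0.035207 mol
Divide by the smallest (0.035207 mol): C 4.001, H 4.002, N 2.001, O 1.000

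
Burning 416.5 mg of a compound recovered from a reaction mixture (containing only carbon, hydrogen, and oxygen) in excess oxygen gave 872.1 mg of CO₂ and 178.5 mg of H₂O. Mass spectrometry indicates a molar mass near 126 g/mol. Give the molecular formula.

C6H6O3

mol C = 0.8721 g CO₂ ÷ 44.009 g/mol = 0.019816 mol
mol H = 2 × 0.1785 g H₂O ÷ 18.015 g/mol = 0.019817 mol
mass O = 0.4165 − (0.23801 + 0.019975) = 0.15851 g → mol O = 0.15851 ÷ 15.999 = 0.0099075 mol
Divide by the smallest (0.0099075 mol): C 2.000, H 2.000, O 1.000
Empirical formula: C2H2O
Empirical-formula mass = 42.04 g/mol; 126 ÷ 42.04 ≈ 3, so the molecular formula is C6H6O3.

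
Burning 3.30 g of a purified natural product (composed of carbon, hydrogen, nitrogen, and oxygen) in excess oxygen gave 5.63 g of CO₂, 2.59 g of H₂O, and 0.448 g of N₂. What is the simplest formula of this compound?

C4H9NO2

mol C = 5.63 g CO₂ ÷ 44.009 g/mol = 0.1279 mol
mol H = 2 × 2.59 g H₂O ÷ 18.015 g/mol = 0.2875 mol
mol N = 2 × 0.448 g N₂ ÷ 28.014 g/mol = 0.03198 mol
mass O = 3.30 − (1.537 + 0.2898 + 0.4480) = 1.026 g → mol O = 1.026 ÷ 15.999 = 0.06410 mol
Divide by the smallest (0.03198 mol): C 4.000, H 8.990, N 1.000, O 2.004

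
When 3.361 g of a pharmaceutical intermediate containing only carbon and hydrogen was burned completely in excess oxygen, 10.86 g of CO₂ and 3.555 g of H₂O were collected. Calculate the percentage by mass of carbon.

88.19%

mol C = 10.86 g CO₂ ÷ 44.009 g/mol = 0.24677 mol
mol H = 2 × 3.555 g H₂O ÷ 18.015 g/mol = 0.39467 mol
mass % C = 2.9639 g ÷ 3.361 g × 100%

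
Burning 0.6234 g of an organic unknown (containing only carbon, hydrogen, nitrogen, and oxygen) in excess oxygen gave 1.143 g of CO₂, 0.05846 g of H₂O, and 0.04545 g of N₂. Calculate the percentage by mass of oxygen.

mol C = 1.143 g CO₂ ÷ 44.009 g/mol = 0.025972 mol
mol H = 2 × 0.05846 g H₂O ÷ 18.015 g/mol = 0.0064901 mol
mol N = 2 × 0.04545 g N₂ ÷ 28.014 g/mol = 0.0032448 mol
mass O = 0.6234 − (0.31195 + 0.0065421 + 0.045450) = 0.25946 g → mol O = 0.25946 ÷ 15.999 = 0.016217 mol
mass % O = 0.25946 g ÷ 0.6234 g × 100%

41.62%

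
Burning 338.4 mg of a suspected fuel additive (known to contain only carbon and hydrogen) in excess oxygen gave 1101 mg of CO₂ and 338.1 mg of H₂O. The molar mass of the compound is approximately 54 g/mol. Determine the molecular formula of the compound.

mol C = 1.101 g CO₂ ÷ 44.009 g/mol = 0.025018 mol
mol H = 2 × 0.3381 g H₂O ÷ 18.015 g/mol = 0.037535 mol
Divide by the smallest (0.025018 mol): C 1.000, H 1.500
Multiplying each by 2 gives whole numbers: C 2.00, H 3.00
Empirical formula: C2H3
Empirical-formula mass = 27.05 g/mol; 54 ÷ 27.05 ≈ 2, so the molecular formula is C4H6.

C4H6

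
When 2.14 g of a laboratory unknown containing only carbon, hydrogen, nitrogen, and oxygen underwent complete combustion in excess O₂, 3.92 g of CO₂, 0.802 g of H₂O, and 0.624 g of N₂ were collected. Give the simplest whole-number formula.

C4H4N2O

mol C = 3.92 g CO₂ ÷ 44.009 g/mol = 0.08907 mol
mol H = 2 × 0.802 g H₂O ÷ 18.015 g/mol = 0.08904 mol
mol N = 2 × 0.624 g N₂ ÷ 28.014 g/mol = 0.04455 mol
mass O = 2.14 − (1.070 + 0.08975 + 0.6240) = 0.3564 g → mol O = 0.3564 ÷ 15.999 = 0.02228 mol
Divide by the smallest (0.02228 mol): C 3.999, H 3.997, N 2.000, O 1.000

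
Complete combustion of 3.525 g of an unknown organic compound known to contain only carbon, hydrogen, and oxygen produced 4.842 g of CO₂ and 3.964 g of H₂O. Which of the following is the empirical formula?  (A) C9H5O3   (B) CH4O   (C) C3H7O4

(B) CH4O

mol C = 4.842 g CO₂ ÷ 44.009 g/mol = 0.11002 mol
mol H = 2 × 3.964 g H₂O ÷ 18.015 g/mol = 0.44008 mol
mass O = 3.525 − (1.3215 + 0.44360) = 1.7599 g → mol O = 1.7599 ÷ 15.999 = 0.11000 mol
Divide by the smallest (0.11000 mol): C 1.000, H 4.001, O 1.000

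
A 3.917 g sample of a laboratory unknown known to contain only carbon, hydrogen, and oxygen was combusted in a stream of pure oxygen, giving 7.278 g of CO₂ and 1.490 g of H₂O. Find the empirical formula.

mol C = 7.278 g CO₂ ÷ 44.009 g/mol = 0.16538 mol
mol H = 2 × 1.490 g H₂O ÷ 18.015 g/mol = 0.16542 mol
mass O = 3.917 − (1.9863 + 0.16674) = 1.7639 g → mol O = 1.7639 ÷ 15.999 = 0.11025 mol
Divide by the smallest (0.11025 mol): C 1.500, H 1.500, O 1.000
Multiplying each by 2 gives whole numbers: C 3.00, H 3.00, O 2.00

C3H3O2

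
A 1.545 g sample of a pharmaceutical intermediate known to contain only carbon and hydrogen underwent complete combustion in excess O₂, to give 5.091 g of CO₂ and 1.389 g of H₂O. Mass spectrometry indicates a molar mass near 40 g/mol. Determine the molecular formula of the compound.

C3H4

mol C = 5.091 g CO₂ ÷ 44.009 g/mol = 0.11568 mol
mol H = 2 × 1.389 g H₂O ÷ 18.015 g/mol = 0.15420 mol
Divide by the smallest (0.11568 mol): C 1.000, H 1.333
Multiplying each by 3 gives whole numbers: C 3.00, H 4.00
Empirical formula: C3H4
Empirical-formula mass = 40.06 g/mol; 40 ÷ 40.06 ≈ 1, so the molecular formula is C3H4.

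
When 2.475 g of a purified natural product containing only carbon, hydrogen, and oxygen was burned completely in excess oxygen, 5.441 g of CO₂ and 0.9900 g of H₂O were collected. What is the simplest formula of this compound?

C9H8O4

mol C = 5.441 g CO₂ ÷ 44.009 g/mol = 0.12363 mol
mol H = 2 × 0.9900 g H₂O ÷ 18.015 g/mol = 0.10991 mol
mass O = 2.475 − (1.4850 + 0.11079) = 0.87925 g → mol O = 0.87925 ÷ 15.999 = 0.054956 mol
Divide by the smallest (0.054956 mol): C 2.250, H 2.000, O 1.000
Multiplying each by 4 gives whole numbers: C 9.00, H 8.00, O 4.00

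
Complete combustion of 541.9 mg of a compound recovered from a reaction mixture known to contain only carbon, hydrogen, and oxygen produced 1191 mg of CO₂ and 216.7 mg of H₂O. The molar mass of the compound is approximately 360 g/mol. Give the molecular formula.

mol C = 1.191 g CO₂ ÷ 44.009 g/mol = 0.027063 mol
mol H = 2 × 0.2167 g H₂O ÷ 18.015 g/mol = 0.024058 mol
mass O = 0.5419 − (0.32505 + 0.024250) = 0.19260 g → mol O = 0.19260 ÷ 15.999 = 0.012038 mol
Divide by the smallest (0.012038 mol): C 2.248, H 1.998, O 1.000
Multiplying each by 4 gives whole numbers: C 8.99, H 7.99, O 4.00
Empirical formula: C9H8O4
Empirical-formula mass = 180.16 g/mol; 360 ÷ 180.16 ≈ 2, so the molecular formula is C18H16O8.

C18H16O8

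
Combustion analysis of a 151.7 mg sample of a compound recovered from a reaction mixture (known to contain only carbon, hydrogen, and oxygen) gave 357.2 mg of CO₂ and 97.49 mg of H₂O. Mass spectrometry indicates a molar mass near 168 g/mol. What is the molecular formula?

mol C = 0.3572 g CO₂ ÷ 44.009 g/mol = 0.0081165 mol
mol H = 2 × 0.09749 g H₂O ÷ 18.015 g/mol = 0.010823 mol
mass O = 0.1517 − (0.097488 + 0.010910) = 0.043303 g → mol O = 0.043303 ÷ 15.999 = 0.0027066 mol
Divide by the smallest (0.0027066 mol): C 2.999, H 3.999, O 1.000
Empirical formula: C3H4O
Empirical-formula mass = 56.06 g/mol; 168 ÷ 56.06 ≈ 3, so the molecular formula is C9H12O3.

C9H12O3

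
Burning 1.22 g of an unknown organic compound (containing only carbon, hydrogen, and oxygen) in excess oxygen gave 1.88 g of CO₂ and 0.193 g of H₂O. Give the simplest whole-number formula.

C2HO2

mol C = 1.88 g CO₂ ÷ 44.009 g/mol = 0.04272 mol
mol H = 2 × 0.193 g H₂O ÷ 18.015 g/mol = 0.02143 mol
mass O = 1.22 − (0.5131 + 0.02160) = 0.6853 g → mol O = 0.6853 ÷ 15.999 = 0.04283 mol
Divide by the smallest (0.02143 mol): C 1.994, H 1.000, O 1.999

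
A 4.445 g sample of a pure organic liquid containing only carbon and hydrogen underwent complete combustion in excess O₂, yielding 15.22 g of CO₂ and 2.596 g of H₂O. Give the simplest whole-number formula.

C6H5

mol C = 15.22 g CO₂ ÷ 44.009 g/mol = 0.34584 mol
mol H = 2 × 2.596 g H₂O ÷ 18.015 g/mol = 0.28820 mol
Divide by the smallest (0.28820 mol): C 1.200, H 1.000
Multiplying each by 5 gives whole numbers: C 6.00, H 5.00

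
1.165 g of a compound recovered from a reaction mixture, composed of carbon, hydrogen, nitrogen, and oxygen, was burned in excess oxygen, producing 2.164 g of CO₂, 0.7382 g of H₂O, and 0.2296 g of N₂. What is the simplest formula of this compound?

C3H5NO

mol C = 2.164 g CO₂ ÷ 44.009 g/mol = 0.049172 mol
mol H = 2 × 0.7382 g H₂O ÷ 18.015 g/mol = 0.081954 mol
mol N = 2 × 0.2296 g N₂ ÷ 28.014 g/mol = 0.016392 mol
mass O = 1.165 − (0.59060 + 0.082610 + 0.22960) = 0.26219 g → mol O = 0.26219 ÷ 15.999 = 0.016388 mol
Divide by the smallest (0.016388 mol): C 3.001, H 5.001, N 1.000, O 1.000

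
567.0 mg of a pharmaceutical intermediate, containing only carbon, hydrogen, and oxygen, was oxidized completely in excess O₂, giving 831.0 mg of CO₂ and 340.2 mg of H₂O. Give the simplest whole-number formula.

CH2O

mol C = 0.8310 g CO₂ ÷ 44.009 g/mol = 0.018883 mol
mol H = 2 × 0.3402 g H₂O ÷ 18.015 g/mol = 0.037769 mol
mass O = 0.5670 − (0.22680 + 0.038071) = 0.30213 g → mol O = 0.30213 ÷ 15.999 = 0.018884 mol
Divide by the smallest (0.018883 mol): C 1.000, H 2.000, O 1.000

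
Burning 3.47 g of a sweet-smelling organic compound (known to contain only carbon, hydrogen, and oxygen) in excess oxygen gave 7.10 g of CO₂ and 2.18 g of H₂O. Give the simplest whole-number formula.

mol C = 7.10 g CO₂ ÷ 44.009 g/mol = 0.1613 mol
mol H = 2 × 2.18 g H₂O ÷ 18.015 g/mol = 0.2420 mol
mass O = 3.47 − (1.938 + 0.2440) = 1.288 g → mol O = 1.288 ÷ 15.999 = 0.08052 mol
Divide by the smallest (0.08052 mol): C 2.004, H 3.006, O 1.000

C2H3O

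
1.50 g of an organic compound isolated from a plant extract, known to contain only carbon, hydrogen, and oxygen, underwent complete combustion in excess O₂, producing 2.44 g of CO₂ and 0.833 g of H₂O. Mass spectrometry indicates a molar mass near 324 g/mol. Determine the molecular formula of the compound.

mol C = 2.44 g CO₂ ÷ 44.009 g/mol = 0.05544 mol
mol H = 2 × 0.833 g H₂O ÷ 18.015 g/mol = 0.09248 mol
mass O = 1.50 − (0.6659 + 0.09322) = 0.7409 g → mol O = 0.7409 ÷ 15.999 = 0.04631 mol
Divide by the smallest (0.04631 mol): C 1.197, H 1.997, O 1.000
Multiplying each by 5 gives whole numbers: C 5.99, H 9.99, O 5.00
Empirical formula: C6H10O5
Empirical-formula mass = 162.14 g/mol; 324 ÷ 162.14 ≈ 2, so the molecular formula is C12H20O10.

C12H20O10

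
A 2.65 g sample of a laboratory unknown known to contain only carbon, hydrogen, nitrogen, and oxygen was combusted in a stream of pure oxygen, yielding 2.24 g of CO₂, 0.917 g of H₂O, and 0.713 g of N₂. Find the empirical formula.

C2H4N2O3

mol C = 2.24 g CO₂ ÷ 44.009 g/mol = 0.05090 mol
mol H = 2 × 0.917 g H₂O ÷ 18.015 g/mol = 0.1018 mol
mol N = 2 × 0.713 g N₂ ÷ 28.014 g/mol = 0.05090 mol
mass O = 2.65 − (0.6113 + 0.1026 + 0.7130) = 1.223 g → mol O = 1.223 ÷ 15.999 = 0.07644 mol
Divide by the smallest (0.05090 mol): C 1.000, H 2.000, N 1.000, O 1.502
Multiplying each by 2 gives whole numbers: C 2.00, H 4.00, N 2.00, O 3.00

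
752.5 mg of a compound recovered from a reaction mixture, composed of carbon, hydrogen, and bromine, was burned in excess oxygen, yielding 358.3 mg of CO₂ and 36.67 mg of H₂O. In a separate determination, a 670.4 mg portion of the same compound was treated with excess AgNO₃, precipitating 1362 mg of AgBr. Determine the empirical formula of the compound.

C2HBr2

mol C = 0.3583 g CO₂ ÷ 44.009 g/mol = 0.0081415 mol
mol H = 2 × 0.03667 g H₂O ÷ 18.015 g/mol = 0.0040711 mol
From the AgBr data: mol Br per gram of compound = (1.362 ÷ 187.772) ÷ 0.6704 = 0.010820 mol/g, so in the 0.7525 g combustion sample mol Br = 0.0081418 mol
Divide by the smallest (0.0040711 mol): C 2.000, H 1.000, Br 2.000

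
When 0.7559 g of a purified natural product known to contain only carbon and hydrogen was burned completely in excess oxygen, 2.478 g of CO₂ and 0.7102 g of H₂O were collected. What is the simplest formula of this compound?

C5H7

mol C = 2.478 g CO₂ ÷ 44.009 g/mol = 0.056307 mol
mol H = 2 × 0.7102 g H₂O ÷ 18.015 g/mol = 0.078845 mol
Divide by the smallest (0.056307 mol): C 1.000, H 1.400
Multiplying each by 5 gives whole numbers: C 5.00, H 7.00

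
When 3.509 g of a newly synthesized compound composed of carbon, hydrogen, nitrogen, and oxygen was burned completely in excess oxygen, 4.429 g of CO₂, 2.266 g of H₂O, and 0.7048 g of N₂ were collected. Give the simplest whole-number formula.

mol C = 4.429 g CO₂ ÷ 44.009 g/mol = 0.10064 mol
mol H = 2 × 2.266 g H₂O ÷ 18.015 g/mol = 0.25157 mol
mol N = 2 × 0.7048 g N₂ ÷ 28.014 g/mol = 0.050318 mol
mass O = 3.509 − (1.2088 + 0.25358 + 0.70480) = 1.3419 g → mol O = 1.3419 ÷ 15.999 = 0.083871 mol
Divide by the smallest (0.050318 mol): C 2.000, H 5.000, N 1.000, O 1.667
Multiplying each by 3 gives whole numbers: C 6.00, H 15.00, N 3.00, O 5.00

C6H15N3O5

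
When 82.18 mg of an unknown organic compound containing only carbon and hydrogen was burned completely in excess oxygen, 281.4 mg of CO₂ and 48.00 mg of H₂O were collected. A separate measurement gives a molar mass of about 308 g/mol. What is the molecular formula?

mol C = 0.2814 g CO₂ ÷ 44.009 g/mol = 0.0063941 mol
mol H = 2 × 0.04800 g H₂O ÷ 18.015 g/mol = 0.0053289 mol
Divide by the smallest (0.0053289 mol): C 1.200, H 1.000
Multiplying each by 5 gives whole numbers: C 6.00, H 5.00
Empirical formula: C6H5
Empirical-formula mass = 77.11 g/mol; 308 ÷ 77.11 ≈ 4, so the molecular formula is C24H20.

C24H20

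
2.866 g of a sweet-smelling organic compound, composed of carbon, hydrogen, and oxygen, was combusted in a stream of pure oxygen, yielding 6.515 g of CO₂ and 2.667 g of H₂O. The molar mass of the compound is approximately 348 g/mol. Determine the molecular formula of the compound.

mol C = 6.515 g CO₂ ÷ 44.009 g/mol = 0.14804 mol
mol H = 2 × 2.667 g H₂O ÷ 18.015 g/mol = 0.29609 mol
mass O = 2.866 − (1.7781 + 0.29846) = 0.78946 g → mol O = 0.78946 ÷ 15.999 = 0.049344 mol
Divide by the smallest (0.049344 mol): C 3.000, H 6.000, O 1.000
Empirical formula: C3H6O
Empirical-formula mass = 58.08 g/mol; 348 ÷ 58.08 ≈ 6, so the molecular formula is C18H36O6.

C18H36O6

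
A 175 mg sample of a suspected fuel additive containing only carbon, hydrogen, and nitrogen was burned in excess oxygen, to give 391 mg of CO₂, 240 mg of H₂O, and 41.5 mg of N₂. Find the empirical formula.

mol C = 0.391 g CO₂ ÷ 44.009 g/mol = 0.008885 mol
mol H = 2 × 0.240 g H₂O ÷ 18.015 g/mol = 0.02664 mol
mol N = 2 × 0.0415 g N₂ ÷ 28.014 g/mol = 0.002963 mol
Divide by the smallest (0.002963 mol): C 2.999, H 8.993, N 1.000

C3H9N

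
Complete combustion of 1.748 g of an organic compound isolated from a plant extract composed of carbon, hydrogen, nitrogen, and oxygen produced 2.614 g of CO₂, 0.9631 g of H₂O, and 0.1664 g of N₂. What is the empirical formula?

mol C = 2.614 g CO₂ ÷ 44.009 g/mol = 0.059397 mol
mol H = 2 × 0.9631 g H₂O ÷ 18.015 g/mol = 0.10692 mol
mol N = 2 × 0.1664 g N₂ ÷ 28.014 g/mol = 0.011880 mol
mass O = 1.748 − (0.71342 + 0.10778 + 0.16640) = 0.76041 g → mol O = 0.76041 ÷ 15.999 = 0.047528 mol
Divide by the smallest (0.011880 mol): C 5.000, H 9.000, N 1.000, O 4.001

C5H9NO4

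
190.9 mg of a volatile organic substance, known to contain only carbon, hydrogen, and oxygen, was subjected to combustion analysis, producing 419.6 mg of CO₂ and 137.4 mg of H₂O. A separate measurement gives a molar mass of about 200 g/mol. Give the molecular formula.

mol C = 0.4196 g CO₂ ÷ 44.009 g/mol = 0.0095344 mol
mol H = 2 × 0.1374 g H₂O ÷ 18.015 g/mol = 0.015254 mol
mass O = 0.1909 − (0.11452 + 0.015376) = 0.061006 g → mol O = 0.061006 ÷ 15.999 = 0.0038131 mol
Divide by the smallest (0.0038131 mol): C 2.500, H 4.000, O 1.000
Multiplying each by 2 gives whole numbers: C 5.00, H 8.00, O 2.00
Empirical formula: C5H8O2
Empirical-formula mass = 100.12 g/mol; 200 ÷ 100.12 ≈ 2, so the molecular formula is C10H16O4.

C10H16O4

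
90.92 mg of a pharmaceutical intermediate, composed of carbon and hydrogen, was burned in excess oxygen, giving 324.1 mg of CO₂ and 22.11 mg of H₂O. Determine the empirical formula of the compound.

mol C = 0.3241 g CO₂ ÷ 44.009 g/mol = 0.0073644 mol
mol H = 2 × 0.02211 g H₂O ÷ 18.015 g/mol = 0.0024546 mol
Divide by the smallest (0.0024546 mol): C 3.000, H 1.000

C3H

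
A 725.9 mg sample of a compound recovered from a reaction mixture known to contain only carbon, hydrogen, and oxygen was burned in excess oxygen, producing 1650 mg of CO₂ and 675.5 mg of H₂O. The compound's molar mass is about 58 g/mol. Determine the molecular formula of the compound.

C3H6O

mol C = 1.650 g CO₂ ÷ 44.009 g/mol = 0.037492 mol
mol H = 2 × 0.6755 g H₂O ÷ 18.015 g/mol = 0.074993 mol
mass O = 0.7259 − (0.45032 + 0.075593) = 0.19999 g → mol O = 0.19999 ÷ 15.999 = 0.012500 mol
Divide by the smallest (0.012500 mol): C 2.999, H 5.999, O 1.000
Empirical formula: C3H6O
Empirical-formula mass = 58.08 g/mol; 58 ÷ 58.08 ≈ 1, so the molecular formula is C3H6O.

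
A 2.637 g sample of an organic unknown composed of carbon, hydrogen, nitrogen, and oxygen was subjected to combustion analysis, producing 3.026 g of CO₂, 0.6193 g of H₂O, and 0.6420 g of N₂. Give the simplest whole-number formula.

C3H3N2O3

mol C = 3.026 g CO₂ ÷ 44.009 g/mol = 0.068759 mol
mol H = 2 × 0.6193 g H₂O ÷ 18.015 g/mol = 0.068754 mol
mol N = 2 × 0.6420 g N₂ ÷ 28.014 g/mol = 0.045834 mol
mass O = 2.637 − (0.82586 + 0.069304 + 0.64200) = 1.0998 g → mol O = 1.0998 ÷ 15.999 = 0.068744 mol
Divide by the smallest (0.045834 mol): C 1.500, H 1.500, N 1.000, O 1.500
Multiplying each by 2 gives whole numbers: C 3.00, H 3.00, N 2.00, O 3.00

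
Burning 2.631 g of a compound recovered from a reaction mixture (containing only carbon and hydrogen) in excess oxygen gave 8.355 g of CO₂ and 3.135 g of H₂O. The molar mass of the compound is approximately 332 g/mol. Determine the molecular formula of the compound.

C24H44

mol C = 8.355 g CO₂ ÷ 44.009 g/mol = 0.18985 mol
mol H = 2 × 3.135 g H₂O ÷ 18.015 g/mol = 0.34804 mol
Divide by the smallest (0.18985 mol): C 1.000, H 1.833
Multiplying each by 6 gives whole numbers: C 6.00, H 11.00
Empirical formula: C6H11
Empirical-formula mass = 83.15 g/mol; 332 ÷ 83.15 ≈ 4, so the molecular formula is C24H44.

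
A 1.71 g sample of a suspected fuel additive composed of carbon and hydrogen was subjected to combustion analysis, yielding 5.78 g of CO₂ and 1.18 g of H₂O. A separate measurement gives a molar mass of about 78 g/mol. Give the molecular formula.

mol C = 5.78 g CO₂ ÷ 44.009 g/mol = 0.1313 mol
mol H = 2 × 1.18 g H₂O ÷ 18.015 g/mol = 0.1310 mol
Divide by the smallest (0.1310 mol): C 1.003, H 1.000
Empirical formula: CH
Empirical-formula mass = 13.02 g/mol; 78 ÷ 13.02 ≈ 6, so the molecular formula is C6H6.

C6H6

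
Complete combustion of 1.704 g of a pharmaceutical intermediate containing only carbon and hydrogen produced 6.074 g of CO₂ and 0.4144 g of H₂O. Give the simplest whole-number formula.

mol C = 6.074 g CO₂ ÷ 44.009 g/mol = 0.13802 mol
mol H = 2 × 0.4144 g H₂O ÷ 18.015 g/mol = 0.046006 mol
Divide by the smallest (0.046006 mol): C 3.000, H 1.000

C3H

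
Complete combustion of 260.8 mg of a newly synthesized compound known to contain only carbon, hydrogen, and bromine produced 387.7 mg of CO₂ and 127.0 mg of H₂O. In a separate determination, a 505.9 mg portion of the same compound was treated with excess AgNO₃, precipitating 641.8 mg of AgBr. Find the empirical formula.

C5H8Br

mol C = 0.3877 g CO₂ ÷ 44.009 g/mol = 0.0088096 mol
mol H = 2 × 0.1270 g H₂O ÷ 18.015 g/mol = 0.014099 mol
From the AgBr data: mol Br per gram of compound = (0.6418 ÷ 187.772) ÷ 0.5059 = 0.0067562 mol/g, so in the 0.2608 g combustion sample mol Br = 0.0017620 mol
Divide by the smallest (0.0017620 mol): C 5.000, H 8.002, Br 1.000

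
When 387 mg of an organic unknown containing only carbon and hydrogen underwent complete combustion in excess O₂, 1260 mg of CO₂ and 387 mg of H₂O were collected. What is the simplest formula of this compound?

mol C = 1.26 g CO₂ ÷ 44.009 g/mol = 0.02863 mol
mol H = 2 × 0.387 g H₂O ÷ 18.015 g/mol = 0.04296 mol
Divide by the smallest (0.02863 mol): C 1.000, H 1.501
Multiplying each by 2 gives whole numbers: C 2.00, H 3.00

C2H3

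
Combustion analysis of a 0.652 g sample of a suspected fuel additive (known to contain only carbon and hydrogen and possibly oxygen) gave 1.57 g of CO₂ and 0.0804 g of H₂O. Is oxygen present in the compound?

mol C = 1.57 g CO₂ ÷ 44.009 g/mol = 0.03567 mol
mol H = 2 × 0.0804 g H₂O ÷ 18.015 g/mol = 0.008926 mol
C and H account for only 0.4375 g of the 0.652 g sample; the remaining 0.2145 g must be oxygen.

yes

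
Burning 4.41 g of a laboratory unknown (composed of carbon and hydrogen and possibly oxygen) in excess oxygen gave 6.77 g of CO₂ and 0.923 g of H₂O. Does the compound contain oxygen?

mol C = 6.77 g CO₂ ÷ 44.009 g/mol = 0.1538 mol
mol H = 2 × 0.923 g H₂O ÷ 18.015 g/mol = 0.1025 mol
C and H account for only 1.951 g of the 4.41 g sample; the remaining 2.459 g must be oxygen.

yes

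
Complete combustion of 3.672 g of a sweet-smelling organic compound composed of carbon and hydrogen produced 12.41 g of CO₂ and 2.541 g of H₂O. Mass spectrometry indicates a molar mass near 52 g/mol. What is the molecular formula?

C4H4

mol C = 12.41 g CO₂ ÷ 44.009 g/mol = 0.28199 mol
mol H = 2 × 2.541 g H₂O ÷ 18.015 g/mol = 0.28210 mol
Divide by the smallest (0.28199 mol): C 1.000, H 1.000
Empirical formula: CH
Empirical-formula mass = 13.02 g/mol; 52 ÷ 13.02 ≈ 4, so the molecular formula is C4H4.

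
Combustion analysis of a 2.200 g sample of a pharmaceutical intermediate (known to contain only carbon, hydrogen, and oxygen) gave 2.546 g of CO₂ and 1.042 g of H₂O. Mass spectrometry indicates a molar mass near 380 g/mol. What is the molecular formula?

C10H20O15

mol C = 2.546 g CO₂ ÷ 44.009 g/mol = 0.057852 mol
mol H = 2 × 1.042 g H₂O ÷ 18.015 g/mol = 0.11568 mol
mass O = 2.200 − (0.69486 + 0.11661) = 1.3885 g → mol O = 1.3885 ÷ 15.999 = 0.086789 mol
Divide by the smallest (0.057852 mol): C 1.000, H 2.000, O 1.500
Multiplying each by 2 gives whole numbers: C 2.00, H 4.00, O 3.00
Empirical formula: C2H4O3
Empirical-formula mass = 76.05 g/mol; 380 ÷ 76.05 ≈ 5, so the molecular formula is C10H20O15.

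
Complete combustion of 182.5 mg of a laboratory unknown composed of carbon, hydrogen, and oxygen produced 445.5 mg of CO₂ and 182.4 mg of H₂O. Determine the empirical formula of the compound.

mol C = 0.4455 g CO₂ ÷ 44.009 g/mol = 0.010123 mol
mol H = 2 × 0.1824 g H₂O ÷ 18.015 g/mol = 0.020250 mol
mass O = 0.1825 − (0.12159 + 0.020412) = 0.040502 g → mol O = 0.040502 ÷ 15.999 = 0.0025315 mol
Divide by the smallest (0.0025315 mol): C 3.999, H 7.999, O 1.000

C4H8O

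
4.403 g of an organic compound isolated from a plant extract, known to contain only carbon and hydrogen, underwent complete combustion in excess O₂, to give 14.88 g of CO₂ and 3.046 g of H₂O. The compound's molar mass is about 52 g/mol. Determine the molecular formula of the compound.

C4H4

mol C = 14.88 g CO₂ ÷ 44.009 g/mol = 0.33811 mol
mol H = 2 × 3.046 g H₂O ÷ 18.015 g/mol = 0.33816 mol
Divide by the smallest (0.33811 mol): C 1.000, H 1.000
Empirical formula: CH
Empirical-formula mass = 13.02 g/mol; 52 ÷ 13.02 ≈ 4, so the molecular formula is C4H4.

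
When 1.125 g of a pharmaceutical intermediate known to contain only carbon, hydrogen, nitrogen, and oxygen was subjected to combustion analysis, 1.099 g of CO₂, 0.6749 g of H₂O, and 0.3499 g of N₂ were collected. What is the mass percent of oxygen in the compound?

35.52%

mol C = 1.099 g CO₂ ÷ 44.009 g/mol = 0.024972 mol
mol H = 2 × 0.6749 g H₂O ÷ 18.015 g/mol = 0.074926 mol
mol N = 2 × 0.3499 g N₂ ÷ 28.014 g/mol = 0.024980 mol
mass O = 1.125 − (0.29994 + 0.075526 + 0.34990) = 0.39963 g → mol O = 0.39963 ÷ 15.999 = 0.024979 mol
mass % O = 0.39963 g ÷ 1.125 g × 100%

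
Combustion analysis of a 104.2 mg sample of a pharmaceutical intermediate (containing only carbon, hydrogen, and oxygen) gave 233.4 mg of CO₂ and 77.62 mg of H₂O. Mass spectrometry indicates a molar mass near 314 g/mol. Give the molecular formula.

C16H26O6

mol C = 0.2334 g CO₂ ÷ 44.009 g/mol = 0.0053035 mol
mol H = 2 × 0.07762 g H₂O ÷ 18.015 g/mol = 0.0086173 mol
mass O = 0.1042 − (0.063700 + 0.0086862) = 0.031814 g → mol O = 0.031814 ÷ 15.999 = 0.0019885 mol
Divide by the smallest (0.0019885 mol): C 2.667, H 4.334, O 1.000
Multiplying each by 3 gives whole numbers: C 8.00, H 13.00, O 3.00
Empirical formula: C8H13O3
Empirical-formula mass = 157.19 g/mol; 314 ÷ 157.19 ≈ 2, so the molecular formula is C16H26O6.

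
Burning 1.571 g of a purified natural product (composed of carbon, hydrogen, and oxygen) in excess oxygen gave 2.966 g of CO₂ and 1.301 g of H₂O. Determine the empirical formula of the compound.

mol C = 2.966 g CO₂ ÷ 44.009 g/mol = 0.067395 mol
mol H = 2 × 1.301 g H₂O ÷ 18.015 g/mol = 0.14444 mol
mass O = 1.571 − (0.80949 + 0.14559) = 0.61592 g → mol O = 0.61592 ÷ 15.999 = 0.038498 mol
Divide by the smallest (0.038498 mol): C 1.751, H 3.752, O 1.000
Multiplying each by 4 gives whole numbers: C 7.00, H 15.01, O 4.00

C7H15O4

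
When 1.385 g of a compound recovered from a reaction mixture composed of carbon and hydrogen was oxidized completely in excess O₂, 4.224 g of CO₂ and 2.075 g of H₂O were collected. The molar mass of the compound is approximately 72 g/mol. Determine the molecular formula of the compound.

mol C = 4.224 g CO₂ ÷ 44.009 g/mol = 0.095980 mol
mol H = 2 × 2.075 g H₂O ÷ 18.015 g/mol = 0.23036 mol
Divide by the smallest (0.095980 mol): C 1.000, H 2.400
Multiplying each by 5 gives whole numbers: C 5.00, H 12.00
Empirical formula: C5H12
Empirical-formula mass = 72.15 g/mol; 72 ÷ 72.15 ≈ 1, so the molecular formula is C5H12.

C5H12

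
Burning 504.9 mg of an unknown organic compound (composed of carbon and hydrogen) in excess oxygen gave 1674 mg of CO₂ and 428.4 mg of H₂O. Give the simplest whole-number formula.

mol C = 1.674 g CO₂ ÷ 44.009 g/mol = 0.038038 mol
mol H = 2 × 0.4284 g H₂O ÷ 18.015 g/mol = 0.047560 mol
Divide by the smallest (0.038038 mol): C 1.000, H 1.250
Multiplying each by 4 gives whole numbers: C 4.00, H 5.00

C4H5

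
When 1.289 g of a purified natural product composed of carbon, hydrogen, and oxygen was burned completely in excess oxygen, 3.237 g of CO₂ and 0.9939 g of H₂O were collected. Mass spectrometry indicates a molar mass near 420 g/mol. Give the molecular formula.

mol C = 3.237 g CO₂ ÷ 44.009 g/mol = 0.073553 mol
mol H = 2 × 0.9939 g H₂O ÷ 18.015 g/mol = 0.11034 mol
mass O = 1.289 − (0.88345 + 0.11122) = 0.29433 g → mol O = 0.29433 ÷ 15.999 = 0.018397 mol
Divide by the smallest (0.018397 mol): C 3.998, H 5.998, O 1.000
Empirical formula: C4H6O
Empirical-formula mass = 70.09 g/mol; 420 ÷ 70.09 ≈ 6, so the molecular formula is C24H36O6.

C24H36O6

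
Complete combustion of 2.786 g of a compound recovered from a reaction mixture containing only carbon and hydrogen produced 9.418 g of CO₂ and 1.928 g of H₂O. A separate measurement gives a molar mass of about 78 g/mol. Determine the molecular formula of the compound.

C6H6

mol C = 9.418 g CO₂ ÷ 44.009 g/mol = 0.21400 mol
mol H = 2 × 1.928 g H₂O ÷ 18.015 g/mol = 0.21404 mol
Divide by the smallest (0.21400 mol): C 1.000, H 1.000
Empirical formula: CH
Empirical-formula mass = 13.02 g/mol; 78 ÷ 13.02 ≈ 6, so the molecular formula is C6H6.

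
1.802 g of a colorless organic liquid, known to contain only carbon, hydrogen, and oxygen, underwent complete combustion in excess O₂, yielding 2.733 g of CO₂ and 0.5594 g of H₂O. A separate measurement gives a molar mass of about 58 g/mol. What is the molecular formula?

C2H2O2

mol C = 2.733 g CO₂ ÷ 44.009 g/mol = 0.062101 mol
mol H = 2 × 0.5594 g H₂O ÷ 18.015 g/mol = 0.062104 mol
mass O = 1.802 − (0.74589 + 0.062601) = 0.99351 g → mol O = 0.99351 ÷ 15.999 = 0.062098 mol
Divide by the smallest (0.062098 mol): C 1.000, H 1.000, O 1.000
Empirical formula: CHO
Empirical-formula mass = 29.02 g/mol; 58 ÷ 29.02 ≈ 2, so the molecular formula is C2H2O2.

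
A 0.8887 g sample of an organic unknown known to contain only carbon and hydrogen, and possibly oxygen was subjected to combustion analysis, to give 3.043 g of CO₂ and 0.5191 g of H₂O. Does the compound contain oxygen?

no

mol C = 3.043 g CO₂ ÷ 44.009 g/mol = 0.069145 mol
mol H = 2 × 0.5191 g H₂O ÷ 18.015 g/mol = 0.057630 mol
C and H together account for 0.88859 g — essentially the entire 0.8887 g sample — so the compound contains no oxygen.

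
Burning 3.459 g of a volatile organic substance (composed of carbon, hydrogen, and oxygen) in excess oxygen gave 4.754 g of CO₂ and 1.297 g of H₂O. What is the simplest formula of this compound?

mol C = 4.754 g CO₂ ÷ 44.009 g/mol = 0.10802 mol
mol H = 2 × 1.297 g H₂O ÷ 18.015 g/mol = 0.14399 mol
mass O = 3.459 − (1.2975 + 0.14514) = 2.0164 g → mol O = 2.0164 ÷ 15.999 = 0.12603 mol
Divide by the smallest (0.10802 mol): C 1.000, H 1.333, O 1.167
Multiplying each by 6 gives whole numbers: C 6.00, H 8.00, O 7.00

C6H8O7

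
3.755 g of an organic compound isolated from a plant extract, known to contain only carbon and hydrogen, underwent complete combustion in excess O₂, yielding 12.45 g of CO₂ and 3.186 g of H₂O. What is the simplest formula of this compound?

mol C = 12.45 g CO₂ ÷ 44.009 g/mol = 0.28290 mol
mol H = 2 × 3.186 g H₂O ÷ 18.015 g/mol = 0.35371 mol
Divide by the smallest (0.28290 mol): C 1.000, H 1.250
Multiplying each by 4 gives whole numbers: C 4.00, H 5.00

C4H5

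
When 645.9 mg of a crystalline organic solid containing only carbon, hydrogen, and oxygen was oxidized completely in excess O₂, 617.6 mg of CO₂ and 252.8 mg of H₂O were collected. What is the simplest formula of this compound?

mol C = 0.6176 g CO₂ ÷ 44.009 g/mol = 0.014033 mol
mol H = 2 × 0.2528 g H₂O ÷ 18.015 g/mol = 0.028066 mol
mass O = 0.6459 − (0.16856 + 0.028290) = 0.44905 g → mol O = 0.44905 ÷ 15.999 = 0.028068 mol
Divide by the smallest (0.014033 mol): C 1.000, H 2.000, O 2.000

CH2O2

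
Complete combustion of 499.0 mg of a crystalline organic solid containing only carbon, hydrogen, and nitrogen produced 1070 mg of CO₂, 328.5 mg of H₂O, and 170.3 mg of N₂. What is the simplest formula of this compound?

C2H3N

mol C = 1.070 g CO₂ ÷ 44.009 g/mol = 0.024313 mol
mol H = 2 × 0.3285 g H₂O ÷ 18.015 g/mol = 0.036470 mol
mol N = 2 × 0.1703 g N₂ ÷ 28.014 g/mol = 0.012158 mol
Divide by the smallest (0.012158 mol): C 2.000, H 3.000, N 1.000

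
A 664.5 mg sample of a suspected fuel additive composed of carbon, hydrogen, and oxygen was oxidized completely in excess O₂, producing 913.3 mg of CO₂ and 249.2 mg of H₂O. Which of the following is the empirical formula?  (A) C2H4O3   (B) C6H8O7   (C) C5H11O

(B) C6H8O7

mol C = 0.9133 g CO₂ ÷ 44.009 g/mol = 0.020753 mol
mol H = 2 × 0.2492 g H₂O ÷ 18.015 g/mol = 0.027666 mol
mass O = 0.6645 − (0.24926 + 0.027887) = 0.38735 g → mol O = 0.38735 ÷ 15.999 = 0.024211 mol
Divide by the smallest (0.020753 mol): C 1.000, H 1.333, O 1.167
Multiplying each by 6 gives whole numbers: C 6.00, H 8.00, O 7.00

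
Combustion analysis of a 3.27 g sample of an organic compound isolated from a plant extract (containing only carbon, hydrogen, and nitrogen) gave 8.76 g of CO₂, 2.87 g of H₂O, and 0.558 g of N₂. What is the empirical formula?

C5H8N

mol C = 8.76 g CO₂ ÷ 44.009 g/mol = 0.1991 mol
mol H = 2 × 2.87 g H₂O ÷ 18.015 g/mol = 0.3186 mol
mol N = 2 × 0.558 g N₂ ÷ 28.014 g/mol = 0.03984 mol
Divide by the smallest (0.03984 mol): C 4.997, H 7.998, N 1.000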